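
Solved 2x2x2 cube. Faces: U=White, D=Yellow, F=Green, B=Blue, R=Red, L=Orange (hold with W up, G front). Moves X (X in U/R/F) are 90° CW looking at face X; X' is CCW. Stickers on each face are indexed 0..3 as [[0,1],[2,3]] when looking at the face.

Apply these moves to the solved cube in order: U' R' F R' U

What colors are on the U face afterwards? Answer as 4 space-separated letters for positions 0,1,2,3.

After move 1 (U'): U=WWWW F=OOGG R=GGRR B=RRBB L=BBOO
After move 2 (R'): R=GRGR U=WBWR F=OWGW D=YOYG B=YRYB
After move 3 (F): F=GOWW U=WBOB R=WRRR D=GGYG L=BYOO
After move 4 (R'): R=RRWR U=WYOY F=GBWB D=GOYW B=GRGB
After move 5 (U): U=OWYY F=RRWB R=GRWR B=BYGB L=GBOO
Query: U face = OWYY

Answer: O W Y Y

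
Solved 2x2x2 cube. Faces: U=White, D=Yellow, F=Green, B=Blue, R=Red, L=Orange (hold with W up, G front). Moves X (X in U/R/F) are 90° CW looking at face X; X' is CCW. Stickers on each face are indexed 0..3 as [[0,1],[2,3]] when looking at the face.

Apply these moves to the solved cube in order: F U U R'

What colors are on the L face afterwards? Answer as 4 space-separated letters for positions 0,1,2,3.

Answer: W R O Y

Derivation:
After move 1 (F): F=GGGG U=WWOO R=WRWR D=RRYY L=OYOY
After move 2 (U): U=OWOW F=WRGG R=BBWR B=OYBB L=GGOY
After move 3 (U): U=OOWW F=BBGG R=OYWR B=GGBB L=WROY
After move 4 (R'): R=YROW U=OBWG F=BOGW D=RBYG B=YGRB
Query: L face = WROY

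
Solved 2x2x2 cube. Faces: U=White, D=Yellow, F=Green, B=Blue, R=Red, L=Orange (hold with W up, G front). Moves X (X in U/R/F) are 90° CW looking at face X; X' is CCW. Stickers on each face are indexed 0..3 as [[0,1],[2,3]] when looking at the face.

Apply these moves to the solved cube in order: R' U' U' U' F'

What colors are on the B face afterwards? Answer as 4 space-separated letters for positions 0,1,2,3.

After move 1 (R'): R=RRRR U=WBWB F=GWGW D=YGYG B=YBYB
After move 2 (U'): U=BBWW F=OOGW R=GWRR B=RRYB L=YBOO
After move 3 (U'): U=BWBW F=YBGW R=OORR B=GWYB L=RROO
After move 4 (U'): U=WWBB F=RRGW R=YBRR B=OOYB L=GWOO
After move 5 (F'): F=RWRG U=WWYR R=GBYR D=WOYG L=GBOB
Query: B face = OOYB

Answer: O O Y B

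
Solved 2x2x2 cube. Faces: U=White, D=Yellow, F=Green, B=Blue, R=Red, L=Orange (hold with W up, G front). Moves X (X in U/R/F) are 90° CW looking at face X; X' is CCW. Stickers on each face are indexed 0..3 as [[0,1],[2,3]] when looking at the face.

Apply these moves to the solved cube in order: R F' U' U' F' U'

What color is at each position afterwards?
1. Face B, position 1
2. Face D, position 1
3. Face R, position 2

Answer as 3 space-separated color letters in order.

After move 1 (R): R=RRRR U=WGWG F=GYGY D=YBYB B=WBWB
After move 2 (F'): F=YYGG U=WGRR R=BRYR D=OOYB L=OGOW
After move 3 (U'): U=GRWR F=OGGG R=YYYR B=BRWB L=WBOW
After move 4 (U'): U=RRGW F=WBGG R=OGYR B=YYWB L=BROW
After move 5 (F'): F=BGWG U=RROY R=OGOR D=RWYB L=BWOG
After move 6 (U'): U=RYRO F=BWWG R=BGOR B=OGWB L=YYOG
Query 1: B[1] = G
Query 2: D[1] = W
Query 3: R[2] = O

Answer: G W O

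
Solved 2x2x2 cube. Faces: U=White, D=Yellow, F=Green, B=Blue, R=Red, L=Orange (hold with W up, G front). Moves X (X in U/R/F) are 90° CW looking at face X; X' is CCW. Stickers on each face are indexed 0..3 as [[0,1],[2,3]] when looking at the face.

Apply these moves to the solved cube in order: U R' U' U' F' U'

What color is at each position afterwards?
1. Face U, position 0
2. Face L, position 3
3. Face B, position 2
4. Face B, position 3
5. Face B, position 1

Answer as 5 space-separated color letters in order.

Answer: W B Y B G

Derivation:
After move 1 (U): U=WWWW F=RRGG R=BBRR B=OOBB L=GGOO
After move 2 (R'): R=BRBR U=WBWO F=RWGW D=YRYG B=YOYB
After move 3 (U'): U=BOWW F=GGGW R=RWBR B=BRYB L=YOOO
After move 4 (U'): U=OWBW F=YOGW R=GGBR B=RWYB L=BROO
After move 5 (F'): F=OWYG U=OWGB R=RGYR D=ROYG L=BWOB
After move 6 (U'): U=WBOG F=BWYG R=OWYR B=RGYB L=RWOB
Query 1: U[0] = W
Query 2: L[3] = B
Query 3: B[2] = Y
Query 4: B[3] = B
Query 5: B[1] = G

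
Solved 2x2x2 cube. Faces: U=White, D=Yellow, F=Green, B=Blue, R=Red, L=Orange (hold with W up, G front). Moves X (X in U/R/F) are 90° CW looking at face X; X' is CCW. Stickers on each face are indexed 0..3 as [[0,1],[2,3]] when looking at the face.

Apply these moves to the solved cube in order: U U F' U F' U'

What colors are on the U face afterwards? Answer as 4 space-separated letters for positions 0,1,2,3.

After move 1 (U): U=WWWW F=RRGG R=BBRR B=OOBB L=GGOO
After move 2 (U): U=WWWW F=BBGG R=OORR B=GGBB L=RROO
After move 3 (F'): F=BGBG U=WWOR R=YOYR D=ROYY L=RWOW
After move 4 (U): U=OWRW F=YOBG R=GGYR B=RWBB L=BGOW
After move 5 (F'): F=OGYB U=OWGY R=OGRR D=GWYY L=BWOR
After move 6 (U'): U=WYOG F=BWYB R=OGRR B=OGBB L=RWOR
Query: U face = WYOG

Answer: W Y O G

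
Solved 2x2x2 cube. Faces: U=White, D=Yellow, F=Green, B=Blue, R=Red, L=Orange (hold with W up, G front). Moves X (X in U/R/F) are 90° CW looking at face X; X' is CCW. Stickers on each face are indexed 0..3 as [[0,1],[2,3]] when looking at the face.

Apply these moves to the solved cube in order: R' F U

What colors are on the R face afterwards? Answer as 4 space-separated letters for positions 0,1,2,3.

Answer: Y B B R

Derivation:
After move 1 (R'): R=RRRR U=WBWB F=GWGW D=YGYG B=YBYB
After move 2 (F): F=GGWW U=WBOO R=WRBR D=RRYG L=OYOG
After move 3 (U): U=OWOB F=WRWW R=YBBR B=OYYB L=GGOG
Query: R face = YBBR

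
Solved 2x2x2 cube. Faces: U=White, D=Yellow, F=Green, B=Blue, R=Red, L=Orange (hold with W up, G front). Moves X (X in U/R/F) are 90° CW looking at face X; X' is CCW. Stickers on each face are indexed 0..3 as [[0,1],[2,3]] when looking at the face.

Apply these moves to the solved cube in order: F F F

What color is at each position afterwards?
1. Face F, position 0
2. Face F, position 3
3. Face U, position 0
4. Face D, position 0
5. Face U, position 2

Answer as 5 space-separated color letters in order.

Answer: G G W O R

Derivation:
After move 1 (F): F=GGGG U=WWOO R=WRWR D=RRYY L=OYOY
After move 2 (F): F=GGGG U=WWYY R=OROR D=WWYY L=OROR
After move 3 (F): F=GGGG U=WWRR R=YRYR D=OOYY L=OWOW
Query 1: F[0] = G
Query 2: F[3] = G
Query 3: U[0] = W
Query 4: D[0] = O
Query 5: U[2] = R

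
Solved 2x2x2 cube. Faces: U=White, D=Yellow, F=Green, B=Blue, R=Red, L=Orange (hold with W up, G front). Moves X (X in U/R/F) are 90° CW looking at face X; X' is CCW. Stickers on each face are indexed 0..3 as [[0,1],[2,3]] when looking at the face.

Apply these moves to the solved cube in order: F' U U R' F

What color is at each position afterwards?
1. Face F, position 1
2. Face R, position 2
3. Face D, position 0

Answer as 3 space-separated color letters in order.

After move 1 (F'): F=GGGG U=WWRR R=YRYR D=OOYY L=OWOW
After move 2 (U): U=RWRW F=YRGG R=BBYR B=OWBB L=GGOW
After move 3 (U): U=RRWW F=BBGG R=OWYR B=GGBB L=YROW
After move 4 (R'): R=WROY U=RBWG F=BRGW D=OBYG B=YGOB
After move 5 (F): F=GBWR U=RBWR R=WRGY D=OWYG L=YOOB
Query 1: F[1] = B
Query 2: R[2] = G
Query 3: D[0] = O

Answer: B G O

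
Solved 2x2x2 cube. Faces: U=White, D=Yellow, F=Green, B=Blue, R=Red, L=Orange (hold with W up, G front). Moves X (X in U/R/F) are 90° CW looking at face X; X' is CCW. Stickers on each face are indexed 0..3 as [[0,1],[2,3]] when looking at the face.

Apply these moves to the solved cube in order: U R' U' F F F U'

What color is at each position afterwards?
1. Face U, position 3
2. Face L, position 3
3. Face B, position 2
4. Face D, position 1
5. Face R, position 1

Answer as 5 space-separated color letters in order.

Answer: R W Y O W

Derivation:
After move 1 (U): U=WWWW F=RRGG R=BBRR B=OOBB L=GGOO
After move 2 (R'): R=BRBR U=WBWO F=RWGW D=YRYG B=YOYB
After move 3 (U'): U=BOWW F=GGGW R=RWBR B=BRYB L=YOOO
After move 4 (F): F=GGWG U=BOOO R=WWWR D=BRYG L=YYOR
After move 5 (F): F=WGGG U=BORY R=OWOR D=WWYG L=YBOR
After move 6 (F): F=GWGG U=BORB R=RWYR D=OOYG L=YWOW
After move 7 (U'): U=OBBR F=YWGG R=GWYR B=RWYB L=BROW
Query 1: U[3] = R
Query 2: L[3] = W
Query 3: B[2] = Y
Query 4: D[1] = O
Query 5: R[1] = W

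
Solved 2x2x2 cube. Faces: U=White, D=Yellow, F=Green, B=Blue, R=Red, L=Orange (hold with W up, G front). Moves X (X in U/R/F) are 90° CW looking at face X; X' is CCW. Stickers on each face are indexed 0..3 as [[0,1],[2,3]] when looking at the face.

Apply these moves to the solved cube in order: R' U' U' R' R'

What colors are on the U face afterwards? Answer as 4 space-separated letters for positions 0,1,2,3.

After move 1 (R'): R=RRRR U=WBWB F=GWGW D=YGYG B=YBYB
After move 2 (U'): U=BBWW F=OOGW R=GWRR B=RRYB L=YBOO
After move 3 (U'): U=BWBW F=YBGW R=OORR B=GWYB L=RROO
After move 4 (R'): R=OROR U=BYBG F=YWGW D=YBYW B=GWGB
After move 5 (R'): R=RROO U=BGBG F=YYGG D=YWYW B=WWBB
Query: U face = BGBG

Answer: B G B G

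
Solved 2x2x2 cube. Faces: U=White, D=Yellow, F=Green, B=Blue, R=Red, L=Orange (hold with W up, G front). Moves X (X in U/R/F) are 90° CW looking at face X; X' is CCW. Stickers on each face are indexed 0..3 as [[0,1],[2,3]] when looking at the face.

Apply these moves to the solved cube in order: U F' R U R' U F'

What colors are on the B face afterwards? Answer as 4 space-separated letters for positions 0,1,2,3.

Answer: R O B B

Derivation:
After move 1 (U): U=WWWW F=RRGG R=BBRR B=OOBB L=GGOO
After move 2 (F'): F=RGRG U=WWBR R=YBYR D=GOYY L=GWOW
After move 3 (R): R=YYRB U=WGBG F=RORY D=GBYO B=ROWB
After move 4 (U): U=BWGG F=YYRY R=RORB B=GWWB L=ROOW
After move 5 (R'): R=OBRR U=BWGG F=YWRG D=GYYY B=OWBB
After move 6 (U): U=GBGW F=OBRG R=OWRR B=ROBB L=YWOW
After move 7 (F'): F=BGOR U=GBOR R=YWGR D=WWYY L=YWOG
Query: B face = ROBB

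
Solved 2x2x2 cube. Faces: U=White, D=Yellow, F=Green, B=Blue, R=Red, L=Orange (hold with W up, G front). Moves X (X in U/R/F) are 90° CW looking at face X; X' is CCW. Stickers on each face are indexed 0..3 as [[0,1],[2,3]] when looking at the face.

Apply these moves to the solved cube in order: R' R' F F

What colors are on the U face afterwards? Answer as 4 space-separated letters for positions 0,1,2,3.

Answer: W Y W Y

Derivation:
After move 1 (R'): R=RRRR U=WBWB F=GWGW D=YGYG B=YBYB
After move 2 (R'): R=RRRR U=WYWY F=GBGB D=YWYW B=GBGB
After move 3 (F): F=GGBB U=WYOO R=WRYR D=RRYW L=OYOW
After move 4 (F): F=BGBG U=WYWY R=OROR D=YWYW L=OROR
Query: U face = WYWY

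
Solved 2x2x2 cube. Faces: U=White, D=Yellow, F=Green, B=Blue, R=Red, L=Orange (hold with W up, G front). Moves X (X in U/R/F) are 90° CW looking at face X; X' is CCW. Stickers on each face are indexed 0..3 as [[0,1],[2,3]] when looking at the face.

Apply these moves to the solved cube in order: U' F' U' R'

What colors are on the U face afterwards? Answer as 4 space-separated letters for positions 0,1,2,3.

Answer: W B W Y

Derivation:
After move 1 (U'): U=WWWW F=OOGG R=GGRR B=RRBB L=BBOO
After move 2 (F'): F=OGOG U=WWGR R=YGYR D=BOYY L=BWOW
After move 3 (U'): U=WRWG F=BWOG R=OGYR B=YGBB L=RROW
After move 4 (R'): R=GROY U=WBWY F=BROG D=BWYG B=YGOB
Query: U face = WBWY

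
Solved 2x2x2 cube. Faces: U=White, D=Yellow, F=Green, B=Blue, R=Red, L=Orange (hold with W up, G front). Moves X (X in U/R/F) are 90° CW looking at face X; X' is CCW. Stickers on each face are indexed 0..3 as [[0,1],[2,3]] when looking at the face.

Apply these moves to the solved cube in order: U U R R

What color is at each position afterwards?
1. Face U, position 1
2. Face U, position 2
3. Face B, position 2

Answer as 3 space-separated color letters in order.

After move 1 (U): U=WWWW F=RRGG R=BBRR B=OOBB L=GGOO
After move 2 (U): U=WWWW F=BBGG R=OORR B=GGBB L=RROO
After move 3 (R): R=RORO U=WBWG F=BYGY D=YBYG B=WGWB
After move 4 (R): R=RROO U=WYWY F=BBGG D=YWYW B=GGBB
Query 1: U[1] = Y
Query 2: U[2] = W
Query 3: B[2] = B

Answer: Y W B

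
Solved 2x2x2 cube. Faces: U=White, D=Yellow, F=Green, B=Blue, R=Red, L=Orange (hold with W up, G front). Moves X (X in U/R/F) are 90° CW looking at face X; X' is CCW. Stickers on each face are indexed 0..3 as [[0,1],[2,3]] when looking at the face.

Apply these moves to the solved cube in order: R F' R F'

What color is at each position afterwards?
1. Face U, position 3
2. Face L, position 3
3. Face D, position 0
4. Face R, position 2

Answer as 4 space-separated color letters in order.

Answer: R R G O

Derivation:
After move 1 (R): R=RRRR U=WGWG F=GYGY D=YBYB B=WBWB
After move 2 (F'): F=YYGG U=WGRR R=BRYR D=OOYB L=OGOW
After move 3 (R): R=YBRR U=WYRG F=YOGB D=OWYW B=RBGB
After move 4 (F'): F=OBYG U=WYYR R=WBOR D=GWYW L=OGOR
Query 1: U[3] = R
Query 2: L[3] = R
Query 3: D[0] = G
Query 4: R[2] = O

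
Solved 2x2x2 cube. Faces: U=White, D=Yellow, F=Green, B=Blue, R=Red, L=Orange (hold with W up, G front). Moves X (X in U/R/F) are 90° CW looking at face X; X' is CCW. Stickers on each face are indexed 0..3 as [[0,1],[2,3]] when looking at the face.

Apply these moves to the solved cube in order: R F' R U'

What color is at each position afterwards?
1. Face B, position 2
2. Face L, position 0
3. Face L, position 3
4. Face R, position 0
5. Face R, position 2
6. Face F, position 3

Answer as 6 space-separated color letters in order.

After move 1 (R): R=RRRR U=WGWG F=GYGY D=YBYB B=WBWB
After move 2 (F'): F=YYGG U=WGRR R=BRYR D=OOYB L=OGOW
After move 3 (R): R=YBRR U=WYRG F=YOGB D=OWYW B=RBGB
After move 4 (U'): U=YGWR F=OGGB R=YORR B=YBGB L=RBOW
Query 1: B[2] = G
Query 2: L[0] = R
Query 3: L[3] = W
Query 4: R[0] = Y
Query 5: R[2] = R
Query 6: F[3] = B

Answer: G R W Y R B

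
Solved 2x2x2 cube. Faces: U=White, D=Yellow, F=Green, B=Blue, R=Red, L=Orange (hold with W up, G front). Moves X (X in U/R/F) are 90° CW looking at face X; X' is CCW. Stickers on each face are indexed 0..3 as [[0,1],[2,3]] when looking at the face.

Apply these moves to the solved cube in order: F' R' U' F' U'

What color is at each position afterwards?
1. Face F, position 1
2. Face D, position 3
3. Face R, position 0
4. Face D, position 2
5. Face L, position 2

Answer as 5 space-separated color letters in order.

Answer: R G W Y O

Derivation:
After move 1 (F'): F=GGGG U=WWRR R=YRYR D=OOYY L=OWOW
After move 2 (R'): R=RRYY U=WBRB F=GWGR D=OGYG B=YBOB
After move 3 (U'): U=BBWR F=OWGR R=GWYY B=RROB L=YBOW
After move 4 (F'): F=WROG U=BBGY R=GWOY D=BWYG L=YROW
After move 5 (U'): U=BYBG F=YROG R=WROY B=GWOB L=RROW
Query 1: F[1] = R
Query 2: D[3] = G
Query 3: R[0] = W
Query 4: D[2] = Y
Query 5: L[2] = O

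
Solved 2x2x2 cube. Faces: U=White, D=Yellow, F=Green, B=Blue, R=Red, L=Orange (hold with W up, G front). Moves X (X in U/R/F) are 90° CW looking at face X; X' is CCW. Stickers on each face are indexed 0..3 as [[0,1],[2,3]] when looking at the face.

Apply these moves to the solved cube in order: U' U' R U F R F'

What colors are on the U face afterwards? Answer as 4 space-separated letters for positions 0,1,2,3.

Answer: W R B O

Derivation:
After move 1 (U'): U=WWWW F=OOGG R=GGRR B=RRBB L=BBOO
After move 2 (U'): U=WWWW F=BBGG R=OORR B=GGBB L=RROO
After move 3 (R): R=RORO U=WBWG F=BYGY D=YBYG B=WGWB
After move 4 (U): U=WWGB F=ROGY R=WGRO B=RRWB L=BYOO
After move 5 (F): F=GRYO U=WWOY R=GGBO D=RWYG L=BYOB
After move 6 (R): R=BGOG U=WROO F=GWYG D=RWYR B=YRWB
After move 7 (F'): F=WGGY U=WRBO R=WGRG D=YBYR L=BOOO
Query: U face = WRBO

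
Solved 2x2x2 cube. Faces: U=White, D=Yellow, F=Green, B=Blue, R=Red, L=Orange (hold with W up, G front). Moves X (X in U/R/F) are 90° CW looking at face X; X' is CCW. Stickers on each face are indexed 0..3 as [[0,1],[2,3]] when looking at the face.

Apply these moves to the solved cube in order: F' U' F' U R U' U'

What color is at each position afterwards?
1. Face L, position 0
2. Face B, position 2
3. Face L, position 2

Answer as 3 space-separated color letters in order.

Answer: O W O

Derivation:
After move 1 (F'): F=GGGG U=WWRR R=YRYR D=OOYY L=OWOW
After move 2 (U'): U=WRWR F=OWGG R=GGYR B=YRBB L=BBOW
After move 3 (F'): F=WGOG U=WRGY R=OGOR D=BWYY L=BROW
After move 4 (U): U=GWYR F=OGOG R=YROR B=BRBB L=WGOW
After move 5 (R): R=OYRR U=GGYG F=OWOY D=BBYB B=RRWB
After move 6 (U'): U=GGGY F=WGOY R=OWRR B=OYWB L=RROW
After move 7 (U'): U=GYGG F=RROY R=WGRR B=OWWB L=OYOW
Query 1: L[0] = O
Query 2: B[2] = W
Query 3: L[2] = O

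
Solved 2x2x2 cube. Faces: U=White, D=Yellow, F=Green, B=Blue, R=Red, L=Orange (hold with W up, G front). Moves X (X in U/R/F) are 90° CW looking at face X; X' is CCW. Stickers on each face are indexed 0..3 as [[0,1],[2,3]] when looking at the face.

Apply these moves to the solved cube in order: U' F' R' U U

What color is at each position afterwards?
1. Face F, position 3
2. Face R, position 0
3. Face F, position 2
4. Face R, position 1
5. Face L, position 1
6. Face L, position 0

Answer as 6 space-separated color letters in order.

Answer: R B O W R G

Derivation:
After move 1 (U'): U=WWWW F=OOGG R=GGRR B=RRBB L=BBOO
After move 2 (F'): F=OGOG U=WWGR R=YGYR D=BOYY L=BWOW
After move 3 (R'): R=GRYY U=WBGR F=OWOR D=BGYG B=YROB
After move 4 (U): U=GWRB F=GROR R=YRYY B=BWOB L=OWOW
After move 5 (U): U=RGBW F=YROR R=BWYY B=OWOB L=GROW
Query 1: F[3] = R
Query 2: R[0] = B
Query 3: F[2] = O
Query 4: R[1] = W
Query 5: L[1] = R
Query 6: L[0] = G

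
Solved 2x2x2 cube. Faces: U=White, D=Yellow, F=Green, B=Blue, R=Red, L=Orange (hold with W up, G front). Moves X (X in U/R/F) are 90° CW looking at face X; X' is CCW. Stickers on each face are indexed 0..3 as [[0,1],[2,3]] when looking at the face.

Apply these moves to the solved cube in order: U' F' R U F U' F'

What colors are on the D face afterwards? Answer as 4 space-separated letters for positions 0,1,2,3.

Answer: W B Y R

Derivation:
After move 1 (U'): U=WWWW F=OOGG R=GGRR B=RRBB L=BBOO
After move 2 (F'): F=OGOG U=WWGR R=YGYR D=BOYY L=BWOW
After move 3 (R): R=YYRG U=WGGG F=OOOY D=BBYR B=RRWB
After move 4 (U): U=GWGG F=YYOY R=RRRG B=BWWB L=OOOW
After move 5 (F): F=OYYY U=GWWO R=GRGG D=RRYR L=OBOB
After move 6 (U'): U=WOGW F=OBYY R=OYGG B=GRWB L=BWOB
After move 7 (F'): F=BYOY U=WOOG R=RYRG D=WBYR L=BWOG
Query: D face = WBYR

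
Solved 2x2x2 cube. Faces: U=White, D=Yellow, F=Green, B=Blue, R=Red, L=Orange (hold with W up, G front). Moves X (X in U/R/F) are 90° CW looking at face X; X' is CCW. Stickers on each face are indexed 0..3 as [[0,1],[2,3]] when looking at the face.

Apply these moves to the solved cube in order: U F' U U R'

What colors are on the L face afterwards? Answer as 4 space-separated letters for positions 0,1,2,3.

After move 1 (U): U=WWWW F=RRGG R=BBRR B=OOBB L=GGOO
After move 2 (F'): F=RGRG U=WWBR R=YBYR D=GOYY L=GWOW
After move 3 (U): U=BWRW F=YBRG R=OOYR B=GWBB L=RGOW
After move 4 (U): U=RBWW F=OORG R=GWYR B=RGBB L=YBOW
After move 5 (R'): R=WRGY U=RBWR F=OBRW D=GOYG B=YGOB
Query: L face = YBOW

Answer: Y B O W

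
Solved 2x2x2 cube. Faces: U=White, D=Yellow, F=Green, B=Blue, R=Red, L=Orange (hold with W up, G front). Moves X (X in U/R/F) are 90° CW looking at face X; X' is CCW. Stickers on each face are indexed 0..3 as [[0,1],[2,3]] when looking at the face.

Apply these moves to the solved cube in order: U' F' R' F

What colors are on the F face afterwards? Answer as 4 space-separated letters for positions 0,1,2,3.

After move 1 (U'): U=WWWW F=OOGG R=GGRR B=RRBB L=BBOO
After move 2 (F'): F=OGOG U=WWGR R=YGYR D=BOYY L=BWOW
After move 3 (R'): R=GRYY U=WBGR F=OWOR D=BGYG B=YROB
After move 4 (F): F=OORW U=WBWW R=GRRY D=YGYG L=BBOG
Query: F face = OORW

Answer: O O R W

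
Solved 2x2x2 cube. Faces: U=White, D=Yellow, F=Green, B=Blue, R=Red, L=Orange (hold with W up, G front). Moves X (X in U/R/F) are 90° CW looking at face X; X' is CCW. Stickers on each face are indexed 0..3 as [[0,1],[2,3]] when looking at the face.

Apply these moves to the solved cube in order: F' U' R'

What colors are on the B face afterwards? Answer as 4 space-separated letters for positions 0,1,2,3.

After move 1 (F'): F=GGGG U=WWRR R=YRYR D=OOYY L=OWOW
After move 2 (U'): U=WRWR F=OWGG R=GGYR B=YRBB L=BBOW
After move 3 (R'): R=GRGY U=WBWY F=ORGR D=OWYG B=YROB
Query: B face = YROB

Answer: Y R O B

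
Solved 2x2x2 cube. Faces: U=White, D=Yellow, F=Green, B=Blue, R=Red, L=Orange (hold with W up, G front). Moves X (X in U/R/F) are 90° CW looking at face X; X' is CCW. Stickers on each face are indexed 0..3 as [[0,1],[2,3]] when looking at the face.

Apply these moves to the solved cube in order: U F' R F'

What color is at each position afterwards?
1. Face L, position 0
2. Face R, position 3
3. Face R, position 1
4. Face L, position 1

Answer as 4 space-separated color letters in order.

After move 1 (U): U=WWWW F=RRGG R=BBRR B=OOBB L=GGOO
After move 2 (F'): F=RGRG U=WWBR R=YBYR D=GOYY L=GWOW
After move 3 (R): R=YYRB U=WGBG F=RORY D=GBYO B=ROWB
After move 4 (F'): F=OYRR U=WGYR R=BYGB D=WWYO L=GGOB
Query 1: L[0] = G
Query 2: R[3] = B
Query 3: R[1] = Y
Query 4: L[1] = G

Answer: G B Y G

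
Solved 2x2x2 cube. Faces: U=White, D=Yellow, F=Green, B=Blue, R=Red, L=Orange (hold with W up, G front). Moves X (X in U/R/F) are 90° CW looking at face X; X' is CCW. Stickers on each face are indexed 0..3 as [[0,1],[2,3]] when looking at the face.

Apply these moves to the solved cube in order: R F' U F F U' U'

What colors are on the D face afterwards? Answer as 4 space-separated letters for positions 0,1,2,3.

After move 1 (R): R=RRRR U=WGWG F=GYGY D=YBYB B=WBWB
After move 2 (F'): F=YYGG U=WGRR R=BRYR D=OOYB L=OGOW
After move 3 (U): U=RWRG F=BRGG R=WBYR B=OGWB L=YYOW
After move 4 (F): F=GBGR U=RWWY R=RBGR D=YWYB L=YOOO
After move 5 (F): F=GGRB U=RWOO R=WBYR D=GRYB L=YYOW
After move 6 (U'): U=WORO F=YYRB R=GGYR B=WBWB L=OGOW
After move 7 (U'): U=OOWR F=OGRB R=YYYR B=GGWB L=WBOW
Query: D face = GRYB

Answer: G R Y B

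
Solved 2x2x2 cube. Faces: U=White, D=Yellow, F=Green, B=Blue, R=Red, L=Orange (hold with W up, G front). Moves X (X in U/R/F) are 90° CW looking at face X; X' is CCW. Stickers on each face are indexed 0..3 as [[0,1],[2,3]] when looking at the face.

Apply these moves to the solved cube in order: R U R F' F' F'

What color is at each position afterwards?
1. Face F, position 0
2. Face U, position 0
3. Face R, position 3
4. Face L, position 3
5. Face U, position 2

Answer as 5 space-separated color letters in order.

After move 1 (R): R=RRRR U=WGWG F=GYGY D=YBYB B=WBWB
After move 2 (U): U=WWGG F=RRGY R=WBRR B=OOWB L=GYOO
After move 3 (R): R=RWRB U=WRGY F=RBGB D=YWYO B=GOWB
After move 4 (F'): F=BBRG U=WRRR R=WWYB D=YOYO L=GYOG
After move 5 (F'): F=BGBR U=WRWY R=OWYB D=YGYO L=GROR
After move 6 (F'): F=GRBB U=WROY R=GWYB D=RRYO L=GYOW
Query 1: F[0] = G
Query 2: U[0] = W
Query 3: R[3] = B
Query 4: L[3] = W
Query 5: U[2] = O

Answer: G W B W O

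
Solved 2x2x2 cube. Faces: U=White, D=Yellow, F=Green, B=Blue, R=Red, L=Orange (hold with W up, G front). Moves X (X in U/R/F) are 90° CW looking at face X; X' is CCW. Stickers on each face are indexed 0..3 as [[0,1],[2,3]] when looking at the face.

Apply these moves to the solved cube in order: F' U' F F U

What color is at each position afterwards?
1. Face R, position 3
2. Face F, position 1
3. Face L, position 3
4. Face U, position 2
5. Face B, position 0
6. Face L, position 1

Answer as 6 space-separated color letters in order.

After move 1 (F'): F=GGGG U=WWRR R=YRYR D=OOYY L=OWOW
After move 2 (U'): U=WRWR F=OWGG R=GGYR B=YRBB L=BBOW
After move 3 (F): F=GOGW U=WRWB R=WGRR D=YGYY L=BOOO
After move 4 (F): F=GGWO U=WROO R=WGBR D=RWYY L=BYOG
After move 5 (U): U=OWOR F=WGWO R=YRBR B=BYBB L=GGOG
Query 1: R[3] = R
Query 2: F[1] = G
Query 3: L[3] = G
Query 4: U[2] = O
Query 5: B[0] = B
Query 6: L[1] = G

Answer: R G G O B G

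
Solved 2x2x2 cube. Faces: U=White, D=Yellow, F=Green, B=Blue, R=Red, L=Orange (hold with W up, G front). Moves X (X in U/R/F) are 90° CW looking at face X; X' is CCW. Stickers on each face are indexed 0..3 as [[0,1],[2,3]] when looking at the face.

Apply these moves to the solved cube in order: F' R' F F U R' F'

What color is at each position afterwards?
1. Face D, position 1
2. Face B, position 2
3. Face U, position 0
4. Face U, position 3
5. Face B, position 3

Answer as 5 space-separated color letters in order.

Answer: R R G Y B

Derivation:
After move 1 (F'): F=GGGG U=WWRR R=YRYR D=OOYY L=OWOW
After move 2 (R'): R=RRYY U=WBRB F=GWGR D=OGYG B=YBOB
After move 3 (F): F=GGRW U=WBWW R=RRBY D=YRYG L=OOOG
After move 4 (F): F=RGWG U=WBGO R=WRWY D=BRYG L=OYOR
After move 5 (U): U=GWOB F=WRWG R=YBWY B=OYOB L=RGOR
After move 6 (R'): R=BYYW U=GOOO F=WWWB D=BRYG B=GYRB
After move 7 (F'): F=WBWW U=GOBY R=RYBW D=GRYG L=ROOO
Query 1: D[1] = R
Query 2: B[2] = R
Query 3: U[0] = G
Query 4: U[3] = Y
Query 5: B[3] = B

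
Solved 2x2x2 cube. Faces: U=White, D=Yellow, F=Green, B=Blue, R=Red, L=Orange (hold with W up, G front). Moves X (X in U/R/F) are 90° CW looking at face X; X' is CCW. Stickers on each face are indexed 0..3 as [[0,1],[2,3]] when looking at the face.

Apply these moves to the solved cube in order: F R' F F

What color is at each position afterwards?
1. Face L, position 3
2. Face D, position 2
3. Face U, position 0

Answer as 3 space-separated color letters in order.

After move 1 (F): F=GGGG U=WWOO R=WRWR D=RRYY L=OYOY
After move 2 (R'): R=RRWW U=WBOB F=GWGO D=RGYG B=YBRB
After move 3 (F): F=GGOW U=WBYY R=ORBW D=WRYG L=OROG
After move 4 (F): F=OGWG U=WBGR R=YRYW D=BOYG L=OWOR
Query 1: L[3] = R
Query 2: D[2] = Y
Query 3: U[0] = W

Answer: R Y W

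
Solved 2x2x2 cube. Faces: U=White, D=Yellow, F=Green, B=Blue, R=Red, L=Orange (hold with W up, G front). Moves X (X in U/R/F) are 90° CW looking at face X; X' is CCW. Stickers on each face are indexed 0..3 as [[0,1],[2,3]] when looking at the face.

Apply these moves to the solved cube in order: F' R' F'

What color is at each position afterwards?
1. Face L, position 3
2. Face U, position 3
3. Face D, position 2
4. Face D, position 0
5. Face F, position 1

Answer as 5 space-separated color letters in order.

Answer: R Y Y W R

Derivation:
After move 1 (F'): F=GGGG U=WWRR R=YRYR D=OOYY L=OWOW
After move 2 (R'): R=RRYY U=WBRB F=GWGR D=OGYG B=YBOB
After move 3 (F'): F=WRGG U=WBRY R=GROY D=WWYG L=OBOR
Query 1: L[3] = R
Query 2: U[3] = Y
Query 3: D[2] = Y
Query 4: D[0] = W
Query 5: F[1] = R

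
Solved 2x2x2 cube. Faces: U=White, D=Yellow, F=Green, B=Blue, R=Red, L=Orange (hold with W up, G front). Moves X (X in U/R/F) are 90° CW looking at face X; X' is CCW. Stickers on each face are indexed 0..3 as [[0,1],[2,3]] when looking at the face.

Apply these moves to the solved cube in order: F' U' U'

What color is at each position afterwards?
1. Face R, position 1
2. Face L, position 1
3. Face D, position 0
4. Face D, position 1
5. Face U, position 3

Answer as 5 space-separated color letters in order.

Answer: W R O O W

Derivation:
After move 1 (F'): F=GGGG U=WWRR R=YRYR D=OOYY L=OWOW
After move 2 (U'): U=WRWR F=OWGG R=GGYR B=YRBB L=BBOW
After move 3 (U'): U=RRWW F=BBGG R=OWYR B=GGBB L=YROW
Query 1: R[1] = W
Query 2: L[1] = R
Query 3: D[0] = O
Query 4: D[1] = O
Query 5: U[3] = W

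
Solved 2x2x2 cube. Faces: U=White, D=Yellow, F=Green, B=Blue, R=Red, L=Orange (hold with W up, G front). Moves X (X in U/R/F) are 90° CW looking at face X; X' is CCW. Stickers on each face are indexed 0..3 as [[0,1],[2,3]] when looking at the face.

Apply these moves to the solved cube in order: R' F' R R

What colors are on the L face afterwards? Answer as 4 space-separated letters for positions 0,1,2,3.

After move 1 (R'): R=RRRR U=WBWB F=GWGW D=YGYG B=YBYB
After move 2 (F'): F=WWGG U=WBRR R=GRYR D=OOYG L=OBOW
After move 3 (R): R=YGRR U=WWRG F=WOGG D=OYYY B=RBBB
After move 4 (R): R=RYRG U=WORG F=WYGY D=OBYR B=GBWB
Query: L face = OBOW

Answer: O B O W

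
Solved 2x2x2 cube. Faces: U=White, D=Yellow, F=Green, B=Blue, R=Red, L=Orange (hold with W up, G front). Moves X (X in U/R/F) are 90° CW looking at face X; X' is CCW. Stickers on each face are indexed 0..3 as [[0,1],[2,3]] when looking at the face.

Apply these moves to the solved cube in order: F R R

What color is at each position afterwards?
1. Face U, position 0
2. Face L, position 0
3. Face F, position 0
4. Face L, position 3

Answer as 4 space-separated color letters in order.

After move 1 (F): F=GGGG U=WWOO R=WRWR D=RRYY L=OYOY
After move 2 (R): R=WWRR U=WGOG F=GRGY D=RBYB B=OBWB
After move 3 (R): R=RWRW U=WROY F=GBGB D=RWYO B=GBGB
Query 1: U[0] = W
Query 2: L[0] = O
Query 3: F[0] = G
Query 4: L[3] = Y

Answer: W O G Y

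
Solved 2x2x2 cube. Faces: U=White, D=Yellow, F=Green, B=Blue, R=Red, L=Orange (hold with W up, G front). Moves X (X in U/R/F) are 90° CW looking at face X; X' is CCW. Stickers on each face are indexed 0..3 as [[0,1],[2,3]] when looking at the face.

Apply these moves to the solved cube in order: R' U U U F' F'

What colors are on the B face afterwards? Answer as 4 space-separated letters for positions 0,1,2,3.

Answer: R R Y B

Derivation:
After move 1 (R'): R=RRRR U=WBWB F=GWGW D=YGYG B=YBYB
After move 2 (U): U=WWBB F=RRGW R=YBRR B=OOYB L=GWOO
After move 3 (U): U=BWBW F=YBGW R=OORR B=GWYB L=RROO
After move 4 (U): U=BBWW F=OOGW R=GWRR B=RRYB L=YBOO
After move 5 (F'): F=OWOG U=BBGR R=GWYR D=BOYG L=YWOW
After move 6 (F'): F=WGOO U=BBGY R=OWBR D=WWYG L=YROG
Query: B face = RRYB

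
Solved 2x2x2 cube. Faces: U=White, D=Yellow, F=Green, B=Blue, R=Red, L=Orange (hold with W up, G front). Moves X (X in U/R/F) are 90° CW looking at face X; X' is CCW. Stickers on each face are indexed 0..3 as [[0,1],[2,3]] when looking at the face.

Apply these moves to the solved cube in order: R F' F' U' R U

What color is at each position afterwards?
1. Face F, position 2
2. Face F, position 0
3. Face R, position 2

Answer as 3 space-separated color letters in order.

After move 1 (R): R=RRRR U=WGWG F=GYGY D=YBYB B=WBWB
After move 2 (F'): F=YYGG U=WGRR R=BRYR D=OOYB L=OGOW
After move 3 (F'): F=YGYG U=WGBY R=OROR D=GWYB L=OROR
After move 4 (U'): U=GYWB F=ORYG R=YGOR B=ORWB L=WBOR
After move 5 (R): R=OYRG U=GRWG F=OWYB D=GWYO B=BRYB
After move 6 (U): U=WGGR F=OYYB R=BRRG B=WBYB L=OWOR
Query 1: F[2] = Y
Query 2: F[0] = O
Query 3: R[2] = R

Answer: Y O R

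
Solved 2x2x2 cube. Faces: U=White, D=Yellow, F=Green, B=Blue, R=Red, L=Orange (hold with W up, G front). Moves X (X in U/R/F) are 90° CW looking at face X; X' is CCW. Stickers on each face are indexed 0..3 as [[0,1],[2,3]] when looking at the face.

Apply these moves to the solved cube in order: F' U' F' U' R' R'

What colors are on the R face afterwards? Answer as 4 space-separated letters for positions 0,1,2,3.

Answer: R O G W

Derivation:
After move 1 (F'): F=GGGG U=WWRR R=YRYR D=OOYY L=OWOW
After move 2 (U'): U=WRWR F=OWGG R=GGYR B=YRBB L=BBOW
After move 3 (F'): F=WGOG U=WRGY R=OGOR D=BWYY L=BROW
After move 4 (U'): U=RYWG F=BROG R=WGOR B=OGBB L=YROW
After move 5 (R'): R=GRWO U=RBWO F=BYOG D=BRYG B=YGWB
After move 6 (R'): R=ROGW U=RWWY F=BBOO D=BYYG B=GGRB
Query: R face = ROGW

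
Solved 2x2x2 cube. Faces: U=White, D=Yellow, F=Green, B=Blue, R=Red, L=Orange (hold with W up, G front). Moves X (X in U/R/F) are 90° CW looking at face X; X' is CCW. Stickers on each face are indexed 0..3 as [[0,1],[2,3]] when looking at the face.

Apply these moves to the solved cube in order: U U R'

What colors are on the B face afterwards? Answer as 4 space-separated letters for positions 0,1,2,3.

Answer: Y G Y B

Derivation:
After move 1 (U): U=WWWW F=RRGG R=BBRR B=OOBB L=GGOO
After move 2 (U): U=WWWW F=BBGG R=OORR B=GGBB L=RROO
After move 3 (R'): R=OROR U=WBWG F=BWGW D=YBYG B=YGYB
Query: B face = YGYB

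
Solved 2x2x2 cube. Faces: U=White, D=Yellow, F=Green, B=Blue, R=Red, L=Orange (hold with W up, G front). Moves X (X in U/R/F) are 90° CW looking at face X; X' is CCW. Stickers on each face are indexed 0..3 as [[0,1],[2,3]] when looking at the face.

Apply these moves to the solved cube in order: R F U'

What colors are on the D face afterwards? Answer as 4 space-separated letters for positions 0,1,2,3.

Answer: R R Y B

Derivation:
After move 1 (R): R=RRRR U=WGWG F=GYGY D=YBYB B=WBWB
After move 2 (F): F=GGYY U=WGOO R=WRGR D=RRYB L=OYOB
After move 3 (U'): U=GOWO F=OYYY R=GGGR B=WRWB L=WBOB
Query: D face = RRYB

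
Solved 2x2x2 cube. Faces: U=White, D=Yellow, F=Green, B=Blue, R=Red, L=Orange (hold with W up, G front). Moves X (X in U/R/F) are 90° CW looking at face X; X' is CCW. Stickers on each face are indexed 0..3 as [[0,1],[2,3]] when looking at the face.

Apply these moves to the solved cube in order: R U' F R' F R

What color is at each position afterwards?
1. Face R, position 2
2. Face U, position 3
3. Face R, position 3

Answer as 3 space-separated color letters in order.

After move 1 (R): R=RRRR U=WGWG F=GYGY D=YBYB B=WBWB
After move 2 (U'): U=GGWW F=OOGY R=GYRR B=RRWB L=WBOO
After move 3 (F): F=GOYO U=GGOB R=WYWR D=RGYB L=WYOB
After move 4 (R'): R=YRWW U=GWOR F=GGYB D=ROYO B=BRGB
After move 5 (F): F=YGBG U=GWBY R=ORRW D=WYYO L=WROO
After move 6 (R): R=ROWR U=GGBG F=YYBO D=WGYB B=YRWB
Query 1: R[2] = W
Query 2: U[3] = G
Query 3: R[3] = R

Answer: W G R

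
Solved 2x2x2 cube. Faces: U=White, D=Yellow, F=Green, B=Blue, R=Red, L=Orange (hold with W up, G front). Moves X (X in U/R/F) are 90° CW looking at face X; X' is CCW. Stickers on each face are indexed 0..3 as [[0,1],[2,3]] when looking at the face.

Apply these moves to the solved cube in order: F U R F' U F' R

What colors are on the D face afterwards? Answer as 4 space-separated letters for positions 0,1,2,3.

Answer: Y W Y G

Derivation:
After move 1 (F): F=GGGG U=WWOO R=WRWR D=RRYY L=OYOY
After move 2 (U): U=OWOW F=WRGG R=BBWR B=OYBB L=GGOY
After move 3 (R): R=WBRB U=OROG F=WRGY D=RBYO B=WYWB
After move 4 (F'): F=RYWG U=ORWR R=BBRB D=GYYO L=GGOO
After move 5 (U): U=WORR F=BBWG R=WYRB B=GGWB L=RYOO
After move 6 (F'): F=BGBW U=WOWR R=YYGB D=YOYO L=RROR
After move 7 (R): R=GYBY U=WGWW F=BOBO D=YWYG B=RGOB
Query: D face = YWYG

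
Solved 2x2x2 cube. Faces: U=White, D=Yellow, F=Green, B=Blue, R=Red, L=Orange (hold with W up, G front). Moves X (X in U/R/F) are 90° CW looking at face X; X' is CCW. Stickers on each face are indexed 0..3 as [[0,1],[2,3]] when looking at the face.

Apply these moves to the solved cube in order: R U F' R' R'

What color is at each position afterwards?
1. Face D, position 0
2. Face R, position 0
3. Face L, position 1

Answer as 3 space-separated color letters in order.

Answer: Y R G

Derivation:
After move 1 (R): R=RRRR U=WGWG F=GYGY D=YBYB B=WBWB
After move 2 (U): U=WWGG F=RRGY R=WBRR B=OOWB L=GYOO
After move 3 (F'): F=RYRG U=WWWR R=BBYR D=YOYB L=GGOG
After move 4 (R'): R=BRBY U=WWWO F=RWRR D=YYYG B=BOOB
After move 5 (R'): R=RYBB U=WOWB F=RWRO D=YWYR B=GOYB
Query 1: D[0] = Y
Query 2: R[0] = R
Query 3: L[1] = G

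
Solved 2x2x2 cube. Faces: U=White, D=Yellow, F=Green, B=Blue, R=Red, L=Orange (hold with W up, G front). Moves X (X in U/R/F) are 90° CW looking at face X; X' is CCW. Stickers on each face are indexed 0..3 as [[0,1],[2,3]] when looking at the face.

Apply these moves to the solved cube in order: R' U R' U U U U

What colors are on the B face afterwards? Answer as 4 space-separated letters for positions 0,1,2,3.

After move 1 (R'): R=RRRR U=WBWB F=GWGW D=YGYG B=YBYB
After move 2 (U): U=WWBB F=RRGW R=YBRR B=OOYB L=GWOO
After move 3 (R'): R=BRYR U=WYBO F=RWGB D=YRYW B=GOGB
After move 4 (U): U=BWOY F=BRGB R=GOYR B=GWGB L=RWOO
After move 5 (U): U=OBYW F=GOGB R=GWYR B=RWGB L=BROO
After move 6 (U): U=YOWB F=GWGB R=RWYR B=BRGB L=GOOO
After move 7 (U): U=WYBO F=RWGB R=BRYR B=GOGB L=GWOO
Query: B face = GOGB

Answer: G O G B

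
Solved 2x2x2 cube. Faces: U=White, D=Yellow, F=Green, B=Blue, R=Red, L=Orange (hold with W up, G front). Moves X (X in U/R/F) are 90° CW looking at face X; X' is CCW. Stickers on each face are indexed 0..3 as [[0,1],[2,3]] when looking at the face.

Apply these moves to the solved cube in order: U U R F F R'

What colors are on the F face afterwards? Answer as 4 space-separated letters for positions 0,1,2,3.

After move 1 (U): U=WWWW F=RRGG R=BBRR B=OOBB L=GGOO
After move 2 (U): U=WWWW F=BBGG R=OORR B=GGBB L=RROO
After move 3 (R): R=RORO U=WBWG F=BYGY D=YBYG B=WGWB
After move 4 (F): F=GBYY U=WBOR R=WOGO D=RRYG L=RYOB
After move 5 (F): F=YGYB U=WBBY R=OORO D=GWYG L=RROR
After move 6 (R'): R=OOOR U=WWBW F=YBYY D=GGYB B=GGWB
Query: F face = YBYY

Answer: Y B Y Y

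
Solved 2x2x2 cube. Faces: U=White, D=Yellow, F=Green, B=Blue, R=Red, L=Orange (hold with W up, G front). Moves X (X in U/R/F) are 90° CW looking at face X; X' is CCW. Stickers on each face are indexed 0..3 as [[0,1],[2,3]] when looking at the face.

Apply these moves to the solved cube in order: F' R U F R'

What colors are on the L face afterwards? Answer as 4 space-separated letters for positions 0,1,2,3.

After move 1 (F'): F=GGGG U=WWRR R=YRYR D=OOYY L=OWOW
After move 2 (R): R=YYRR U=WGRG F=GOGY D=OBYB B=RBWB
After move 3 (U): U=RWGG F=YYGY R=RBRR B=OWWB L=GOOW
After move 4 (F): F=GYYY U=RWWO R=GBGR D=RRYB L=GOOB
After move 5 (R'): R=BRGG U=RWWO F=GWYO D=RYYY B=BWRB
Query: L face = GOOB

Answer: G O O B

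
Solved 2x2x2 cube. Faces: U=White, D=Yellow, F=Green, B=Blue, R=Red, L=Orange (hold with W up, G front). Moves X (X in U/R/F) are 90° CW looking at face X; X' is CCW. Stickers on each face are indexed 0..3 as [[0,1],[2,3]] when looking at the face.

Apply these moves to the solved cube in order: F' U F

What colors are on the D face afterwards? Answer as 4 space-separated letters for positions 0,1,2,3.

Answer: Y B Y Y

Derivation:
After move 1 (F'): F=GGGG U=WWRR R=YRYR D=OOYY L=OWOW
After move 2 (U): U=RWRW F=YRGG R=BBYR B=OWBB L=GGOW
After move 3 (F): F=GYGR U=RWWG R=RBWR D=YBYY L=GOOO
Query: D face = YBYY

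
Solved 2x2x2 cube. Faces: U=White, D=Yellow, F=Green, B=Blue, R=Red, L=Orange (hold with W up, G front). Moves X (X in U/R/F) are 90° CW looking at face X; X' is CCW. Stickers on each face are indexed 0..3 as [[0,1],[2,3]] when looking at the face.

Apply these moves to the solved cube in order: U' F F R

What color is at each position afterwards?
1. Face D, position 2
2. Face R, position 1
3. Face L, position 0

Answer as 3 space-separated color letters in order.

After move 1 (U'): U=WWWW F=OOGG R=GGRR B=RRBB L=BBOO
After move 2 (F): F=GOGO U=WWOB R=WGWR D=RGYY L=BYOY
After move 3 (F): F=GGOO U=WWYY R=OGBR D=WWYY L=BROG
After move 4 (R): R=BORG U=WGYO F=GWOY D=WBYR B=YRWB
Query 1: D[2] = Y
Query 2: R[1] = O
Query 3: L[0] = B

Answer: Y O B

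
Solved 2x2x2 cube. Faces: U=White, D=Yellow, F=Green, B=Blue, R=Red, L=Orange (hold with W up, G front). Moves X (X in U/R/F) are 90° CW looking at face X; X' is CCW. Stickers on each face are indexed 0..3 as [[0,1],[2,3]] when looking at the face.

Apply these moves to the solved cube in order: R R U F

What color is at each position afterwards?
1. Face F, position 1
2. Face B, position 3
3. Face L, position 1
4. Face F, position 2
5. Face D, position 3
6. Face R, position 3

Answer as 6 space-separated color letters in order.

After move 1 (R): R=RRRR U=WGWG F=GYGY D=YBYB B=WBWB
After move 2 (R): R=RRRR U=WYWY F=GBGB D=YWYW B=GBGB
After move 3 (U): U=WWYY F=RRGB R=GBRR B=OOGB L=GBOO
After move 4 (F): F=GRBR U=WWOB R=YBYR D=RGYW L=GYOW
Query 1: F[1] = R
Query 2: B[3] = B
Query 3: L[1] = Y
Query 4: F[2] = B
Query 5: D[3] = W
Query 6: R[3] = R

Answer: R B Y B W R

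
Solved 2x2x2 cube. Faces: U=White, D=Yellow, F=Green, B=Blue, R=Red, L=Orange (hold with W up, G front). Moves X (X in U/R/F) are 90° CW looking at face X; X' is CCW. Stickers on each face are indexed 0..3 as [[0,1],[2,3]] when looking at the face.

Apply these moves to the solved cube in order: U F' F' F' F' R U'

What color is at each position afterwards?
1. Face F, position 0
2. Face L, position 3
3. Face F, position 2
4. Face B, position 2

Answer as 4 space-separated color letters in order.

Answer: G O G W

Derivation:
After move 1 (U): U=WWWW F=RRGG R=BBRR B=OOBB L=GGOO
After move 2 (F'): F=RGRG U=WWBR R=YBYR D=GOYY L=GWOW
After move 3 (F'): F=GGRR U=WWYY R=OBGR D=WWYY L=GROB
After move 4 (F'): F=GRGR U=WWOG R=WBWR D=RBYY L=GYOY
After move 5 (F'): F=RRGG U=WWWW R=BBRR D=YYYY L=GGOO
After move 6 (R): R=RBRB U=WRWG F=RYGY D=YBYO B=WOWB
After move 7 (U'): U=RGWW F=GGGY R=RYRB B=RBWB L=WOOO
Query 1: F[0] = G
Query 2: L[3] = O
Query 3: F[2] = G
Query 4: B[2] = W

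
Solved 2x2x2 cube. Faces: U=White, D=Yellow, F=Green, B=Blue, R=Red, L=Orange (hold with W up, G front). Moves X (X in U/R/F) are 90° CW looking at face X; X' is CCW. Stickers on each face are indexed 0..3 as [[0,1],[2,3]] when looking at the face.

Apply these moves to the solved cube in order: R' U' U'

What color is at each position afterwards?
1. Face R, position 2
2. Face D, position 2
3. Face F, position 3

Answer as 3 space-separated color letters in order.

After move 1 (R'): R=RRRR U=WBWB F=GWGW D=YGYG B=YBYB
After move 2 (U'): U=BBWW F=OOGW R=GWRR B=RRYB L=YBOO
After move 3 (U'): U=BWBW F=YBGW R=OORR B=GWYB L=RROO
Query 1: R[2] = R
Query 2: D[2] = Y
Query 3: F[3] = W

Answer: R Y W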